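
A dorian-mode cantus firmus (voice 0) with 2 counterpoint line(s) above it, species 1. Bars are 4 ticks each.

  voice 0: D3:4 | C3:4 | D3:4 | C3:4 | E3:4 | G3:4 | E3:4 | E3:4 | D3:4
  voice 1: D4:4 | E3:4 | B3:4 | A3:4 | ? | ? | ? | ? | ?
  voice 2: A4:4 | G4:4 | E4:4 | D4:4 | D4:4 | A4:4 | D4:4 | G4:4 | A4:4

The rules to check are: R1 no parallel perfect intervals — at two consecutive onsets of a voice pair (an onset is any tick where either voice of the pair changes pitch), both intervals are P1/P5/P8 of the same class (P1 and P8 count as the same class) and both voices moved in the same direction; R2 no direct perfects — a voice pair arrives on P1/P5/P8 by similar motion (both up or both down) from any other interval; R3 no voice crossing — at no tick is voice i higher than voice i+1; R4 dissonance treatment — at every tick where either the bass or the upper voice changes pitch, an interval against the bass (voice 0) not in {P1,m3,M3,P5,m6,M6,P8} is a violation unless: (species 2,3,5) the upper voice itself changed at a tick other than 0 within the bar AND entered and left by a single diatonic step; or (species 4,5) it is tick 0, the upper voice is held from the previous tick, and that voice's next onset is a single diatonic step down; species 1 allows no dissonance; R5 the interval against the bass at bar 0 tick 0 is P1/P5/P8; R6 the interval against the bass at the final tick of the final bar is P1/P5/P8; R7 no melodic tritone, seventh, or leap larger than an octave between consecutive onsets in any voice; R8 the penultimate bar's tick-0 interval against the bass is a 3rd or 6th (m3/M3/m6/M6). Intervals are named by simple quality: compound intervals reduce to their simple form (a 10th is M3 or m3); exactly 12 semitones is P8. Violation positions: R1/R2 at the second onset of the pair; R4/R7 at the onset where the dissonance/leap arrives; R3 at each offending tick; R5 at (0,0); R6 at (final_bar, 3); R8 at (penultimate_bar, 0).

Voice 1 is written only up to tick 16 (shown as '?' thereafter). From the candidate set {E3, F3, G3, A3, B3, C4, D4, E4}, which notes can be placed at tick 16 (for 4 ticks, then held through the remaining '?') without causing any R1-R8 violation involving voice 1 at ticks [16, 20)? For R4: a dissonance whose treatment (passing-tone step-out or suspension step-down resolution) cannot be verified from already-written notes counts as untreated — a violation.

{C4, E3, G3}

E3: legal
F3: violates R4
G3: legal
A3: violates R4
B3: violates R2
C4: legal
D4: violates R4
E4: violates R2,R3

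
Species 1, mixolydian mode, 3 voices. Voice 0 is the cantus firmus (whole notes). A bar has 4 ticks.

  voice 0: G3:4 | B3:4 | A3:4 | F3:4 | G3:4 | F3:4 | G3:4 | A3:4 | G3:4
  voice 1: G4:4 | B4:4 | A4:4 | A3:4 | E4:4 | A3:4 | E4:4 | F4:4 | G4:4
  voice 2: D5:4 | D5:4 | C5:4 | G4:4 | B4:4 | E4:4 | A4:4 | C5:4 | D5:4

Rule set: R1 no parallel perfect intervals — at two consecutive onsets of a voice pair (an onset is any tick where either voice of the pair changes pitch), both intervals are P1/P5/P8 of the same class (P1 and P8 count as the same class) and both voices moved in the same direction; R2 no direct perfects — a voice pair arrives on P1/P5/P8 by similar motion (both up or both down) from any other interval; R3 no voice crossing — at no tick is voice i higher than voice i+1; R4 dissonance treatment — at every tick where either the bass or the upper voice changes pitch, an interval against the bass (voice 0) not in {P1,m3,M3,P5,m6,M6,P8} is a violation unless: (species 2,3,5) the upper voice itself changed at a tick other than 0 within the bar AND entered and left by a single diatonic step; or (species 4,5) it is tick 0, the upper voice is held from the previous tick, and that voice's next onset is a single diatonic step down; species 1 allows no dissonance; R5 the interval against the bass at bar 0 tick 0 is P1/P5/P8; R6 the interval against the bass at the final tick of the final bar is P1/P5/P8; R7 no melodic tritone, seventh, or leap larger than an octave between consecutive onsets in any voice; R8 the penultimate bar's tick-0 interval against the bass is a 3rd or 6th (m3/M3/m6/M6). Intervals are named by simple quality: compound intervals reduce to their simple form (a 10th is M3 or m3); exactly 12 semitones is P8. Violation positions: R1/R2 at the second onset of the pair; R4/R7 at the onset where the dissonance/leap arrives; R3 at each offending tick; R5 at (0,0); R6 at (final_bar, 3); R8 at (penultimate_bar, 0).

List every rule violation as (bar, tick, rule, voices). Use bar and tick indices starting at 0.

bar 0: v0=G3 v1=G4 v2=D5 downbeat P5
bar 1: v0=B3 v1=B4 v2=D5 downbeat m3
bar 2: v0=A3 v1=A4 v2=C5 downbeat m3
bar 3: v0=F3 v1=A3 v2=G4 downbeat M2
bar 4: v0=G3 v1=E4 v2=B4 downbeat M3
bar 5: v0=F3 v1=A3 v2=E4 downbeat M7
bar 6: v0=G3 v1=E4 v2=A4 downbeat M2
bar 7: v0=A3 v1=F4 v2=C5 downbeat m3
bar 8: v0=G3 v1=G4 v2=D5 downbeat P5
  -> R1 @ bar 1 tick 0 v(0, 1): G3/G4 P8 -> B3/B4 P8 similar
  -> R1 @ bar 2 tick 0 v(0, 1): B3/B4 P8 -> A3/A4 P8 similar
  -> R4 @ bar 3 tick 0 v(0, 2): F3/G4 M2 untreated
  -> R2 @ bar 4 tick 0 v(1, 2): A3/G4 m7 -> E4/B4 P5 similar
  -> R1 @ bar 5 tick 0 v(1, 2): E4/B4 P5 -> A3/E4 P5 similar
  -> R4 @ bar 5 tick 0 v(0, 2): F3/E4 M7 untreated
  -> R4 @ bar 6 tick 0 v(0, 2): G3/A4 M2 untreated
  -> R2 @ bar 7 tick 0 v(1, 2): E4/A4 P4 -> F4/C5 P5 similar
  -> R1 @ bar 8 tick 0 v(1, 2): F4/C5 P5 -> G4/D5 P5 similar

(1, 0, R1, (0, 1))
(2, 0, R1, (0, 1))
(3, 0, R4, (0, 2))
(4, 0, R2, (1, 2))
(5, 0, R1, (1, 2))
(5, 0, R4, (0, 2))
(6, 0, R4, (0, 2))
(7, 0, R2, (1, 2))
(8, 0, R1, (1, 2))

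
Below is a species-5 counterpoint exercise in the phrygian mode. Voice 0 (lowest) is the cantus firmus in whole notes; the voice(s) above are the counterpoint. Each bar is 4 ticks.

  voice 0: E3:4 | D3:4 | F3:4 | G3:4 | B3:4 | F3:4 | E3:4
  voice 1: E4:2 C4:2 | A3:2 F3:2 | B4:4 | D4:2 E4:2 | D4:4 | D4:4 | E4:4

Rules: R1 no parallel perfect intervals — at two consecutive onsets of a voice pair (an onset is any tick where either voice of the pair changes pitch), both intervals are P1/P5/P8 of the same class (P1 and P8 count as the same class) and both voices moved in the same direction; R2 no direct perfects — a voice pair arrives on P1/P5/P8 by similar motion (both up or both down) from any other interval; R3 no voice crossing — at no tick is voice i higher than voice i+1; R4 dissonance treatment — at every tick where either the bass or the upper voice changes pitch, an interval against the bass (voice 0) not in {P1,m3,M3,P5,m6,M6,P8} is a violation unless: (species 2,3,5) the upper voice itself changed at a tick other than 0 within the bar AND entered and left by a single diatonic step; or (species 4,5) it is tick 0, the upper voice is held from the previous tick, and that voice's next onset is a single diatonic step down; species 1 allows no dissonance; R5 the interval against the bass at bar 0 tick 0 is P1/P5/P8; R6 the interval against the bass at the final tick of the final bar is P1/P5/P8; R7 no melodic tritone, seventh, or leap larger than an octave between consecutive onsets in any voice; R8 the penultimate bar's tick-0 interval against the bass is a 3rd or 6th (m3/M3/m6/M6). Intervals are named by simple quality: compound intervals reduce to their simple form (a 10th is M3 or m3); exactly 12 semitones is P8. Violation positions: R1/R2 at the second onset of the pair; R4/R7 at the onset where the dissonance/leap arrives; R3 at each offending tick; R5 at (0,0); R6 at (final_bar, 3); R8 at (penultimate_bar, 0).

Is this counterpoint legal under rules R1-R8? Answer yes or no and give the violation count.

No (4 violations)

bar 0: v0=E3 v1=E4 (P8)
bar 1: v0=D3 v1=A3 (P5)
bar 2: v0=F3 v1=B4 (TT)
bar 3: v0=G3 v1=D4 (P5)
bar 4: v0=B3 v1=D4 (m3)
bar 5: v0=F3 v1=D4 (M6)
bar 6: v0=E3 v1=E4 (P8)
  R2 @ bar1.0: E3/C4 m6 -> D3/A3 P5 similar
  R4 @ bar2.0: F3/B4 TT untreated
  R7 @ bar2.0: F3->B4 leap 18st
  R7 @ bar5.0: B3->F3 leap 6st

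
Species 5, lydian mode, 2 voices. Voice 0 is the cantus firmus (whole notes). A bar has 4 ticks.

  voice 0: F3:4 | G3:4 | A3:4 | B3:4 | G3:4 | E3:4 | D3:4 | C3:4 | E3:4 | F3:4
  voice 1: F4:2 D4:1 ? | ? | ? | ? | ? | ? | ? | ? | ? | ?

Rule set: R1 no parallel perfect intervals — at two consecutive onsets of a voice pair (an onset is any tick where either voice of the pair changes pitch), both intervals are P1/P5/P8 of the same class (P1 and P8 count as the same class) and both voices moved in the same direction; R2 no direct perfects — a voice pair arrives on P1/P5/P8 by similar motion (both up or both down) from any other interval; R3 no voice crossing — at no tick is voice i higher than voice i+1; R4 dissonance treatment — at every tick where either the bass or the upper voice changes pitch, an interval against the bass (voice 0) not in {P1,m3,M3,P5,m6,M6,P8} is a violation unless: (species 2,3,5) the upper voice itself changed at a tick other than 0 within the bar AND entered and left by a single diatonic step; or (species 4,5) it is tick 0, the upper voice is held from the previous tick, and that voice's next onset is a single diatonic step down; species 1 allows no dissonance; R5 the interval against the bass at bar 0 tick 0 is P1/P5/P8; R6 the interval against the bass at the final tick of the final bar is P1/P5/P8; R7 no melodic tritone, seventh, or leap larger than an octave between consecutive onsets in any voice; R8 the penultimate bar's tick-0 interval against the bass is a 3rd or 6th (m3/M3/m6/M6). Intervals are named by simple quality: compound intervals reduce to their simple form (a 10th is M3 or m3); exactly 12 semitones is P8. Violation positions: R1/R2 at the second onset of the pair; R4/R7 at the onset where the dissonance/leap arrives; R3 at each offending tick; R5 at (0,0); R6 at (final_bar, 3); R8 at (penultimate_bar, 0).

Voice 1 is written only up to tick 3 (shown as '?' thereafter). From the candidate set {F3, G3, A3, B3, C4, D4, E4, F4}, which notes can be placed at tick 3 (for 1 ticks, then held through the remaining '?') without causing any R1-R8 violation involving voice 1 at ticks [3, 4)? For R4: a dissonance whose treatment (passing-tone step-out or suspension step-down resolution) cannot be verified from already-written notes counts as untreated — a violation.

F3: legal
G3: violates R4
A3: legal
B3: violates R4
C4: legal
D4: legal
E4: violates R4
F4: legal

{A3, C4, D4, F3, F4}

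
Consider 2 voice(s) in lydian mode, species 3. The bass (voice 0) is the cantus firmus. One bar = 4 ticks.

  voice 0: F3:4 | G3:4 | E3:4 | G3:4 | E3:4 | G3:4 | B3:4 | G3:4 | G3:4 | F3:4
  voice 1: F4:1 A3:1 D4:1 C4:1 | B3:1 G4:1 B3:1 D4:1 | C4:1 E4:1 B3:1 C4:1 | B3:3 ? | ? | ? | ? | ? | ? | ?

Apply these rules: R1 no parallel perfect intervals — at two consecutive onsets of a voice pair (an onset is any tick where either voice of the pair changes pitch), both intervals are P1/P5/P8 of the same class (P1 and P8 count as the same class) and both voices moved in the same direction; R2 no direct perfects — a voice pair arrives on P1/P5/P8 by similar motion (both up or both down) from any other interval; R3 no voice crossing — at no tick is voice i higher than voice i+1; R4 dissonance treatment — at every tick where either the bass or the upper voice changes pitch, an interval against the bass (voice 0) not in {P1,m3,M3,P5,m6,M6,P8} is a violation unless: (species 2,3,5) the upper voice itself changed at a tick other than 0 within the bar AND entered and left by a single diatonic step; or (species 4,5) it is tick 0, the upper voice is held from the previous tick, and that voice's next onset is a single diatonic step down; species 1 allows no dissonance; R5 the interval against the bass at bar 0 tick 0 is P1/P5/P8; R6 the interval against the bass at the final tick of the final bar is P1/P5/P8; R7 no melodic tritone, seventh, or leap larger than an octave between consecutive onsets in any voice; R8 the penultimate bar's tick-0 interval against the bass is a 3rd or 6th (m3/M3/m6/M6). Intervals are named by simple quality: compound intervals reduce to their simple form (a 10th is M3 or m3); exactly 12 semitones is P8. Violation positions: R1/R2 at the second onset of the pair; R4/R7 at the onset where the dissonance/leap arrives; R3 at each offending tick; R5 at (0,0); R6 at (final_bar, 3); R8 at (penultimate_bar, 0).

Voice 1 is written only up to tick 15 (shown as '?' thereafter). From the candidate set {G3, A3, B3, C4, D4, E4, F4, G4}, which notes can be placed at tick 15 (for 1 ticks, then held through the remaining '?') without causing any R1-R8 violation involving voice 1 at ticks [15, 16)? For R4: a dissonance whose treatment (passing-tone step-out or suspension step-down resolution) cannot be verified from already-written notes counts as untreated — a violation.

{B3, D4, E4, G3, G4}

G3: legal
A3: violates R4
B3: legal
C4: violates R4
D4: legal
E4: legal
F4: violates R4,R7
G4: legal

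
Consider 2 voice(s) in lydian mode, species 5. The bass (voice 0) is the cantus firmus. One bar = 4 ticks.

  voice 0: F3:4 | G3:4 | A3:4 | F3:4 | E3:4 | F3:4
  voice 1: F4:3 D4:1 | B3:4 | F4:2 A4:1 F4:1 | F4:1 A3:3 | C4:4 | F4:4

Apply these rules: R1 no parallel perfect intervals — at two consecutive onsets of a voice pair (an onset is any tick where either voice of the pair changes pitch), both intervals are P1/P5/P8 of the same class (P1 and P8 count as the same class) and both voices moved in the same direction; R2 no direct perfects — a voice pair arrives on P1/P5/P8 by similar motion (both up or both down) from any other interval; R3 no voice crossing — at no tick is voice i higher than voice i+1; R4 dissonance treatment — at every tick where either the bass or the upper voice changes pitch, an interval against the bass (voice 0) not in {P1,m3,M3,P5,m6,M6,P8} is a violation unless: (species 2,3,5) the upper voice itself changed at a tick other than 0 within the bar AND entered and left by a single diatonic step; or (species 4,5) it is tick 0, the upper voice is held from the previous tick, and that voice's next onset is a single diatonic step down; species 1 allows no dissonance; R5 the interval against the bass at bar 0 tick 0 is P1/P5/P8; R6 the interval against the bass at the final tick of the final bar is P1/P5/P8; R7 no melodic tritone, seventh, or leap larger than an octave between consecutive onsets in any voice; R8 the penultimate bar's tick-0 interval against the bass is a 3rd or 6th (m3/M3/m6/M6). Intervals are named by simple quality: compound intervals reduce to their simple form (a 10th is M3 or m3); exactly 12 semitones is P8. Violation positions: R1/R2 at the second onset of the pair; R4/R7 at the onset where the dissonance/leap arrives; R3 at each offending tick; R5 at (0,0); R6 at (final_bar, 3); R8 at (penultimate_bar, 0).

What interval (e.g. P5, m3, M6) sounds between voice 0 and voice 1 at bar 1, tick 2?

M3

voice 0=G3 voice 1=B3 -> M3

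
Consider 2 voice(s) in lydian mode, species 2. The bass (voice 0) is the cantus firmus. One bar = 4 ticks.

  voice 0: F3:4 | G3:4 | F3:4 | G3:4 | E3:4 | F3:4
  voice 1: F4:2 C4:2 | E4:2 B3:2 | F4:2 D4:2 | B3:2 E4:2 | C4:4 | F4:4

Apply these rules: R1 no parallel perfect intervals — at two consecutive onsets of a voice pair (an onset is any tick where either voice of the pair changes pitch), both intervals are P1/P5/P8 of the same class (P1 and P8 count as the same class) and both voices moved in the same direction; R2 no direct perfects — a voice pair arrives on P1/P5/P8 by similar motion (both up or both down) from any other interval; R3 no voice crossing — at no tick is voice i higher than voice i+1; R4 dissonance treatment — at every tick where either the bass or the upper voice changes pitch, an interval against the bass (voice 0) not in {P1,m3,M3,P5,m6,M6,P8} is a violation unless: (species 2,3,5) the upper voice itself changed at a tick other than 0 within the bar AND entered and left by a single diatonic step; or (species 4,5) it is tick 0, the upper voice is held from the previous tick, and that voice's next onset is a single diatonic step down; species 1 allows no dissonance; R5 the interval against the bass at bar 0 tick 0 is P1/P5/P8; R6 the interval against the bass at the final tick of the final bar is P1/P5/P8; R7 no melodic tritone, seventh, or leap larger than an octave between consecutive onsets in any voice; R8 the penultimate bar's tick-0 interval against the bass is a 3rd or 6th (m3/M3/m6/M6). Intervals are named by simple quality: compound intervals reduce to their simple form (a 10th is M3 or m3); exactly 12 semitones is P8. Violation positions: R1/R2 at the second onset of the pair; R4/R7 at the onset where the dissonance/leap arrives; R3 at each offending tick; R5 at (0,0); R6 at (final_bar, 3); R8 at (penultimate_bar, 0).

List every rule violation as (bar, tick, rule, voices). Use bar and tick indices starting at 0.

bar 0: v0=F3 v1=F4 downbeat P8
bar 1: v0=G3 v1=E4 downbeat M6
bar 2: v0=F3 v1=F4 downbeat P8
bar 3: v0=G3 v1=B3 downbeat M3
bar 4: v0=E3 v1=C4 downbeat m6
bar 5: v0=F3 v1=F4 downbeat P8
  -> R7 @ bar 2 tick 0 v(1,): B3->F4 leap 6st
  -> R2 @ bar 5 tick 0 v(0, 1): E3/C4 m6 -> F3/F4 P8 similar

(2, 0, R7, (1,))
(5, 0, R2, (0, 1))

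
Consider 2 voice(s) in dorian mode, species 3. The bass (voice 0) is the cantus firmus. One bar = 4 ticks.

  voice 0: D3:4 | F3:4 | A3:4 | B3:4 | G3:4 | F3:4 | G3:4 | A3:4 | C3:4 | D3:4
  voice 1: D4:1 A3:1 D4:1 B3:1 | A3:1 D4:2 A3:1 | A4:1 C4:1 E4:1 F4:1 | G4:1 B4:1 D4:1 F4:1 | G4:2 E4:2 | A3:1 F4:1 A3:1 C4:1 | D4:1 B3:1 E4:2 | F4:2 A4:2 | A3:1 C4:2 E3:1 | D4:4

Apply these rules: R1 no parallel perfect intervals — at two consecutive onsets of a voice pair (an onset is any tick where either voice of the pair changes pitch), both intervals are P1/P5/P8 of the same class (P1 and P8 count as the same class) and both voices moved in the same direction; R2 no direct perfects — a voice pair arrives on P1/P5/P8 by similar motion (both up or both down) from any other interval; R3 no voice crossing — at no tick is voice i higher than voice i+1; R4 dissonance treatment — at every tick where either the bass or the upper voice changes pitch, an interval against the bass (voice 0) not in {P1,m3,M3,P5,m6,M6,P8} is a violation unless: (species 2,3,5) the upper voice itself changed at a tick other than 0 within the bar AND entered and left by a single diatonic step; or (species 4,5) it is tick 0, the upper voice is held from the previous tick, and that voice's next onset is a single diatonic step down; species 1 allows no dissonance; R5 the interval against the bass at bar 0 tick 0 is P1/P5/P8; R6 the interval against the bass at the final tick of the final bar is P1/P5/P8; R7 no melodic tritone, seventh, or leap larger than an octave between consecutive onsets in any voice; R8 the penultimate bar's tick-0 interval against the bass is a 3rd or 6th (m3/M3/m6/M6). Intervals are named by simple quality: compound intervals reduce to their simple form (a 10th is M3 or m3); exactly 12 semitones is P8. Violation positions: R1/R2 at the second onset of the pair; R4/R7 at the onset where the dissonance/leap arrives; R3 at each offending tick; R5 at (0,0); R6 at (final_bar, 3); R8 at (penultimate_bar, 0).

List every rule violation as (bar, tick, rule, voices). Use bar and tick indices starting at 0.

(2, 0, R2, (0, 1))
(3, 3, R4, (0, 1))
(6, 0, R1, (0, 1))
(9, 0, R2, (0, 1))
(9, 0, R7, (1,))

bar 0: v0=D3 v1=D4 downbeat P8
bar 1: v0=F3 v1=A3 downbeat M3
bar 2: v0=A3 v1=A4 downbeat P8
bar 3: v0=B3 v1=G4 downbeat m6
bar 4: v0=G3 v1=G4 downbeat P8
bar 5: v0=F3 v1=A3 downbeat M3
bar 6: v0=G3 v1=D4 downbeat P5
bar 7: v0=A3 v1=F4 downbeat m6
bar 8: v0=C3 v1=A3 downbeat M6
bar 9: v0=D3 v1=D4 downbeat P8
  -> R2 @ bar 2 tick 0 v(0, 1): F3/A3 M3 -> A3/A4 P8 similar
  -> R4 @ bar 3 tick 3 v(0, 1): B3/F4 TT untreated
  -> R1 @ bar 6 tick 0 v(0, 1): F3/C4 P5 -> G3/D4 P5 similar
  -> R2 @ bar 9 tick 0 v(0, 1): C3/E3 M3 -> D3/D4 P8 similar
  -> R7 @ bar 9 tick 0 v(1,): E3->D4 leap 10st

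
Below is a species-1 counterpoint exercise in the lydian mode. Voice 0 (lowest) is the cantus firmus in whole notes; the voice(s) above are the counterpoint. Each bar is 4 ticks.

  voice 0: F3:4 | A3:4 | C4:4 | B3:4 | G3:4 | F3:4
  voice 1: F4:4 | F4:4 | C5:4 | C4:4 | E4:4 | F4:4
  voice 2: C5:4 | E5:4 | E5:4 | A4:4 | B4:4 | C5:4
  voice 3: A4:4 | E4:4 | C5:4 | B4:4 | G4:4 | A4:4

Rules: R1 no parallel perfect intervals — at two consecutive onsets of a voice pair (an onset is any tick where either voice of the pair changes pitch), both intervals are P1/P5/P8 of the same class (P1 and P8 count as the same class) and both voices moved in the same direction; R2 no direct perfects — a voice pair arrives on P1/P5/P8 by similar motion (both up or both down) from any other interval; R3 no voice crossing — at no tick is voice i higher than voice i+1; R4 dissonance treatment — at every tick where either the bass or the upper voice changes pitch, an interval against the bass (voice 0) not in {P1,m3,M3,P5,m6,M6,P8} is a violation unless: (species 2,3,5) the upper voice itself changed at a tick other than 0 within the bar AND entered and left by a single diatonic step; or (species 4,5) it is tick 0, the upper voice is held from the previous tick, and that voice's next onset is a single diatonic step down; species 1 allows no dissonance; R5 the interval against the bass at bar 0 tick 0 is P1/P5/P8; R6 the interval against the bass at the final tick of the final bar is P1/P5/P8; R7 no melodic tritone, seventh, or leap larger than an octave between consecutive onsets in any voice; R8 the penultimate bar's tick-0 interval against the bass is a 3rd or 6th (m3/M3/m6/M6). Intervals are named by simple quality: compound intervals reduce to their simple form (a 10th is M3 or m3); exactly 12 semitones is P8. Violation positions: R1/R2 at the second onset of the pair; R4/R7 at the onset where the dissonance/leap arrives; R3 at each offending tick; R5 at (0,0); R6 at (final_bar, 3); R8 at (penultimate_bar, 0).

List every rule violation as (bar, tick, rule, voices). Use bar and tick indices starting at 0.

bar 0: v0=F3 v1=F4 v2=C5 v3=A4 downbeat M3
bar 1: v0=A3 v1=F4 v2=E5 v3=E4 downbeat P5
bar 2: v0=C4 v1=C5 v2=E5 v3=C5 downbeat P8
bar 3: v0=B3 v1=C4 v2=A4 v3=B4 downbeat P8
bar 4: v0=G3 v1=E4 v2=B4 v3=G4 downbeat P8
bar 5: v0=F3 v1=F4 v2=C5 v3=A4 downbeat M3
  -> R3 @ bar 0 tick 0 v(2, 3): C5 above A4
  -> R5 @ bar 0 tick 0 v(0, 3): opens on M3
  -> R3 @ bar 0 tick 1 v(2, 3): C5 above A4
  -> R3 @ bar 0 tick 2 v(2, 3): C5 above A4
  -> R3 @ bar 0 tick 3 v(2, 3): C5 above A4
  -> R1 @ bar 1 tick 0 v(0, 2): F3/C5 P5 -> A3/E5 P5 similar
  -> R3 @ bar 1 tick 0 v(2, 3): E5 above E4
  -> R3 @ bar 1 tick 1 v(2, 3): E5 above E4
  -> R3 @ bar 1 tick 2 v(2, 3): E5 above E4
  -> R3 @ bar 1 tick 3 v(2, 3): E5 above E4
  -> R2 @ bar 2 tick 0 v(0, 1): A3/F4 m6 -> C4/C5 P8 similar
  -> R2 @ bar 2 tick 0 v(0, 3): A3/E4 P5 -> C4/C5 P8 similar
  -> R2 @ bar 2 tick 0 v(1, 3): F4/E4 m2 -> C5/C5 P1 similar
  -> R3 @ bar 2 tick 0 v(2, 3): E5 above C5
  -> R3 @ bar 2 tick 1 v(2, 3): E5 above C5
  -> R3 @ bar 2 tick 2 v(2, 3): E5 above C5
  -> R3 @ bar 2 tick 3 v(2, 3): E5 above C5
  -> R1 @ bar 3 tick 0 v(0, 3): C4/C5 P8 -> B3/B4 P8 similar
  -> R4 @ bar 3 tick 0 v(0, 1): B3/C4 m2 untreated
  -> R4 @ bar 3 tick 0 v(0, 2): B3/A4 m7 untreated
  -> R1 @ bar 4 tick 0 v(0, 3): B3/B4 P8 -> G3/G4 P8 similar
  -> R2 @ bar 4 tick 0 v(1, 2): C4/A4 M6 -> E4/B4 P5 similar
  -> R3 @ bar 4 tick 0 v(2, 3): B4 above G4
  -> R8 @ bar 4 tick 0 v(0, 3): penult P8 not 3rd/6th
  -> R3 @ bar 4 tick 1 v(2, 3): B4 above G4
  -> R3 @ bar 4 tick 2 v(2, 3): B4 above G4
  -> R3 @ bar 4 tick 3 v(2, 3): B4 above G4
  -> R1 @ bar 5 tick 0 v(1, 2): E4/B4 P5 -> F4/C5 P5 similar
  -> R3 @ bar 5 tick 0 v(2, 3): C5 above A4
  -> R3 @ bar 5 tick 1 v(2, 3): C5 above A4
  -> R3 @ bar 5 tick 2 v(2, 3): C5 above A4
  -> R3 @ bar 5 tick 3 v(2, 3): C5 above A4
  -> R6 @ bar 5 tick 3 v(0, 3): closes on M3

(0, 0, R3, (2, 3))
(0, 0, R5, (0, 3))
(0, 1, R3, (2, 3))
(0, 2, R3, (2, 3))
(0, 3, R3, (2, 3))
(1, 0, R1, (0, 2))
(1, 0, R3, (2, 3))
(1, 1, R3, (2, 3))
(1, 2, R3, (2, 3))
(1, 3, R3, (2, 3))
(2, 0, R2, (0, 1))
(2, 0, R2, (0, 3))
(2, 0, R2, (1, 3))
(2, 0, R3, (2, 3))
(2, 1, R3, (2, 3))
(2, 2, R3, (2, 3))
(2, 3, R3, (2, 3))
(3, 0, R1, (0, 3))
(3, 0, R4, (0, 1))
(3, 0, R4, (0, 2))
(4, 0, R1, (0, 3))
(4, 0, R2, (1, 2))
(4, 0, R3, (2, 3))
(4, 0, R8, (0, 3))
(4, 1, R3, (2, 3))
(4, 2, R3, (2, 3))
(4, 3, R3, (2, 3))
(5, 0, R1, (1, 2))
(5, 0, R3, (2, 3))
(5, 1, R3, (2, 3))
(5, 2, R3, (2, 3))
(5, 3, R3, (2, 3))
(5, 3, R6, (0, 3))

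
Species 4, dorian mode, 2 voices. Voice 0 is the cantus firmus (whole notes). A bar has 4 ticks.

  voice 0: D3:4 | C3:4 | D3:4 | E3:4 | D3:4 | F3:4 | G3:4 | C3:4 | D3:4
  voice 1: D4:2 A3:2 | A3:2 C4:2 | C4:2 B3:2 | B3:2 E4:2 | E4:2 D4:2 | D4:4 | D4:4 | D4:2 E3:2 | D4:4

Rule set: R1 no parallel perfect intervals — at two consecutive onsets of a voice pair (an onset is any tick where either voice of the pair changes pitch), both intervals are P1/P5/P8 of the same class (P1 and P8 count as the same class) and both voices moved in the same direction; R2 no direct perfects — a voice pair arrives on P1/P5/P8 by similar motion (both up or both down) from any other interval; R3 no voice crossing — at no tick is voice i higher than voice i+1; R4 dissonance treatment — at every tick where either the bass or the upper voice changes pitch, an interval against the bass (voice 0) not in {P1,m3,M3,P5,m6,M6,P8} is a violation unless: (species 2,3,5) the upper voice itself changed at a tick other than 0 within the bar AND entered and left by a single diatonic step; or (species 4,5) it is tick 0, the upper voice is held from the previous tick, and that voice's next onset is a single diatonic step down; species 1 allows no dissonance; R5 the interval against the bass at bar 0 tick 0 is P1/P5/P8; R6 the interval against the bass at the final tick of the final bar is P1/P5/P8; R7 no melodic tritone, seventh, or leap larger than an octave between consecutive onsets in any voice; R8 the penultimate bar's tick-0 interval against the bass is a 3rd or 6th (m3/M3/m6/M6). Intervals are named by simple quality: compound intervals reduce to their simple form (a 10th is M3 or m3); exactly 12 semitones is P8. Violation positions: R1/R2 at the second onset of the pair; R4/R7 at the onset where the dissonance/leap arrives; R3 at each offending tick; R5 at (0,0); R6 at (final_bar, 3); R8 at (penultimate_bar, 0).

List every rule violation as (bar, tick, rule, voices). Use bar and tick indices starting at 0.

(7, 0, R4, (0, 1))
(7, 0, R8, (0, 1))
(7, 2, R7, (1,))
(8, 0, R2, (0, 1))
(8, 0, R7, (1,))

bar 0: v0=D3 v1=D4 downbeat P8
bar 1: v0=C3 v1=A3 downbeat M6
bar 2: v0=D3 v1=C4 downbeat m7
bar 3: v0=E3 v1=B3 downbeat P5
bar 4: v0=D3 v1=E4 downbeat M2
bar 5: v0=F3 v1=D4 downbeat M6
bar 6: v0=G3 v1=D4 downbeat P5
bar 7: v0=C3 v1=D4 downbeat M2
bar 8: v0=D3 v1=D4 downbeat P8
  -> R4 @ bar 7 tick 0 v(0, 1): C3/D4 M2 untreated
  -> R8 @ bar 7 tick 0 v(0, 1): penult M2 not 3rd/6th
  -> R7 @ bar 7 tick 2 v(1,): D4->E3 leap 10st
  -> R2 @ bar 8 tick 0 v(0, 1): C3/E3 M3 -> D3/D4 P8 similar
  -> R7 @ bar 8 tick 0 v(1,): E3->D4 leap 10st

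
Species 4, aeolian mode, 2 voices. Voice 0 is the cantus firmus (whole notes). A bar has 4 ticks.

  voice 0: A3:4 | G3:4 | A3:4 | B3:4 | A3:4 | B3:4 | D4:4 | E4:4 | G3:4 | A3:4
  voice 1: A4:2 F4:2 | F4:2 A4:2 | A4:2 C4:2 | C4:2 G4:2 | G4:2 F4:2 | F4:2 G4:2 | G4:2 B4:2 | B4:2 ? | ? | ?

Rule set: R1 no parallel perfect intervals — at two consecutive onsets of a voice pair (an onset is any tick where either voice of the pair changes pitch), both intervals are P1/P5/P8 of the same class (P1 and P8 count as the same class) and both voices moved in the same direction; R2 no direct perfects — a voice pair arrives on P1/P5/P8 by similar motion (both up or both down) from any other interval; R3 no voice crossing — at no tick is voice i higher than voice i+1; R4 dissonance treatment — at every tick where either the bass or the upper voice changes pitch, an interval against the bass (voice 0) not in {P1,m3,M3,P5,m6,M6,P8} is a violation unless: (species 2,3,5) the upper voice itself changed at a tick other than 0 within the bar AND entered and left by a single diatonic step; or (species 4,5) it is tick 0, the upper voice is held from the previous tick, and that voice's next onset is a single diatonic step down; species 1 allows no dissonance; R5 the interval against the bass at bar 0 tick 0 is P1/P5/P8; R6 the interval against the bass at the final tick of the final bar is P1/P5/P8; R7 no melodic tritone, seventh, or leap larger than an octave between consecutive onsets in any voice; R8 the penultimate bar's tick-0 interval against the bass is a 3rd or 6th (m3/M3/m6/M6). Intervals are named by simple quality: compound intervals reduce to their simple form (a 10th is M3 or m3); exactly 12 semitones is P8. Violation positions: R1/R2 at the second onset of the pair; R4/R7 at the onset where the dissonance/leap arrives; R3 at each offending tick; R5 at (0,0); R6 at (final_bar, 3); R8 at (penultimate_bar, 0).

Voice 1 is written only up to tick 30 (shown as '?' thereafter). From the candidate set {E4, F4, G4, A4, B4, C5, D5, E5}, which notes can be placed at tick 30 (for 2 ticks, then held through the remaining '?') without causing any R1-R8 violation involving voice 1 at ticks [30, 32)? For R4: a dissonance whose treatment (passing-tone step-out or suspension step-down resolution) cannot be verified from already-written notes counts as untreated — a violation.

{B4, C5, E4, E5, G4}

E4: legal
F4: violates R4,R7
G4: legal
A4: violates R4
B4: legal
C5: legal
D5: violates R4
E5: legal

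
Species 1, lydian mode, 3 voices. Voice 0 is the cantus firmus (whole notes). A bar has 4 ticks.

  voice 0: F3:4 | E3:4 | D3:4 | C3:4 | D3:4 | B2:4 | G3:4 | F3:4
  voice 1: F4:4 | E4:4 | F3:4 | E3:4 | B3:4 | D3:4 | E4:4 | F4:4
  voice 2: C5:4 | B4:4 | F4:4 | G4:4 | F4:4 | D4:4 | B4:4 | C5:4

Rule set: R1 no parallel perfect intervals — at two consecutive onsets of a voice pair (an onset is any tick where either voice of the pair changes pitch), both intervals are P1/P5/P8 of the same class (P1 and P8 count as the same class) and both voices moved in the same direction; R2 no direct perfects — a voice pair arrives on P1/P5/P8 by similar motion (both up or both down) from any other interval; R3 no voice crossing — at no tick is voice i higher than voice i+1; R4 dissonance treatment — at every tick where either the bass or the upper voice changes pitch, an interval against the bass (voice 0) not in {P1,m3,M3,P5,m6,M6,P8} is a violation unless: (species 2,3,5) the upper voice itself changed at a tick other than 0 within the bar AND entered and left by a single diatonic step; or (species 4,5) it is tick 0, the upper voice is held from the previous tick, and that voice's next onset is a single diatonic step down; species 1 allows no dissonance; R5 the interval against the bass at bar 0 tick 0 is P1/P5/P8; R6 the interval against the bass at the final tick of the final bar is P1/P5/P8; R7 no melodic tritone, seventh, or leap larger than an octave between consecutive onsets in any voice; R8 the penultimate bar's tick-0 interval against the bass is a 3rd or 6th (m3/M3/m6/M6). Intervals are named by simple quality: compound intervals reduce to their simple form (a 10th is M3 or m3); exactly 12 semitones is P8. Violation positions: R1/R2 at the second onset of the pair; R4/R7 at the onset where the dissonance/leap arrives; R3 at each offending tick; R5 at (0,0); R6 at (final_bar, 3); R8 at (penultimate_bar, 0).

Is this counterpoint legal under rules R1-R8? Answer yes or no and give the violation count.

bar 0: v0=F3 v1=F4 v2=C5 (P5)
bar 1: v0=E3 v1=E4 v2=B4 (P5)
bar 2: v0=D3 v1=F3 v2=F4 (m3)
bar 3: v0=C3 v1=E3 v2=G4 (P5)
bar 4: v0=D3 v1=B3 v2=F4 (m3)
bar 5: v0=B2 v1=D3 v2=D4 (m3)
bar 6: v0=G3 v1=E4 v2=B4 (M3)
bar 7: v0=F3 v1=F4 v2=C5 (P5)
  R1 @ bar1.0: F3/F4 P8 -> E3/E4 P8 similar
  R1 @ bar1.0: F3/C5 P5 -> E3/B4 P5 similar
  R1 @ bar1.0: F4/C5 P5 -> E4/B4 P5 similar
  R2 @ bar2.0: E4/B4 P5 -> F3/F4 P8 similar
  R7 @ bar2.0: E4->F3 leap 11st
  R7 @ bar2.0: B4->F4 leap 6st
  R2 @ bar5.0: B3/F4 TT -> D3/D4 P8 similar
  R2 @ bar6.0: D3/D4 P8 -> E4/B4 P5 similar
  R7 @ bar6.0: D3->E4 leap 14st
  R1 @ bar7.0: E4/B4 P5 -> F4/C5 P5 similar

No (10 violations)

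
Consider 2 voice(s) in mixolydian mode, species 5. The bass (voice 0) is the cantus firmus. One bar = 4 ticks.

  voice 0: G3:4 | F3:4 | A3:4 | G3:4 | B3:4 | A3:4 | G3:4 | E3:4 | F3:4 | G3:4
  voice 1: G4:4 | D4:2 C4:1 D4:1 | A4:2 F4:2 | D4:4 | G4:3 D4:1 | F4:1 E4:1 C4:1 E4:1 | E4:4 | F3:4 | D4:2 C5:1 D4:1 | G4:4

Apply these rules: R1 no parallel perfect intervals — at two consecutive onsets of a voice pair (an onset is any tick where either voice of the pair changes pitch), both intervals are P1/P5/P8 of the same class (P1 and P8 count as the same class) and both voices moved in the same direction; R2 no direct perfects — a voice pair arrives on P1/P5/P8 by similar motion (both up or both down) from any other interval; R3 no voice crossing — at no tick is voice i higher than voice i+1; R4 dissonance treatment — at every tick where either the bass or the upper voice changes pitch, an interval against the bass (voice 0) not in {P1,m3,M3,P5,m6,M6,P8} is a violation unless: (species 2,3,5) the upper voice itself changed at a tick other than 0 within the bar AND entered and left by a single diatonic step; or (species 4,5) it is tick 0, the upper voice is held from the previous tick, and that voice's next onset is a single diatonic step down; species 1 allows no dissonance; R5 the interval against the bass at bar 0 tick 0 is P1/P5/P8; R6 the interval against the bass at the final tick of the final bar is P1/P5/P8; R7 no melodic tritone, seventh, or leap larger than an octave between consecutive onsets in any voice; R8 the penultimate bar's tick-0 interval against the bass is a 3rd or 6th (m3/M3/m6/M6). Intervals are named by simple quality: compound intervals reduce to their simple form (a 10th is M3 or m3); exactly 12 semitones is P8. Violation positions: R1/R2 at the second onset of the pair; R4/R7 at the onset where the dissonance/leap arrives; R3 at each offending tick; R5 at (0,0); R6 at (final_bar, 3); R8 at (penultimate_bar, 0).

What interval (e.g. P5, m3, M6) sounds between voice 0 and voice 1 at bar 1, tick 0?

voice 0=F3 voice 1=D4 -> M6

M6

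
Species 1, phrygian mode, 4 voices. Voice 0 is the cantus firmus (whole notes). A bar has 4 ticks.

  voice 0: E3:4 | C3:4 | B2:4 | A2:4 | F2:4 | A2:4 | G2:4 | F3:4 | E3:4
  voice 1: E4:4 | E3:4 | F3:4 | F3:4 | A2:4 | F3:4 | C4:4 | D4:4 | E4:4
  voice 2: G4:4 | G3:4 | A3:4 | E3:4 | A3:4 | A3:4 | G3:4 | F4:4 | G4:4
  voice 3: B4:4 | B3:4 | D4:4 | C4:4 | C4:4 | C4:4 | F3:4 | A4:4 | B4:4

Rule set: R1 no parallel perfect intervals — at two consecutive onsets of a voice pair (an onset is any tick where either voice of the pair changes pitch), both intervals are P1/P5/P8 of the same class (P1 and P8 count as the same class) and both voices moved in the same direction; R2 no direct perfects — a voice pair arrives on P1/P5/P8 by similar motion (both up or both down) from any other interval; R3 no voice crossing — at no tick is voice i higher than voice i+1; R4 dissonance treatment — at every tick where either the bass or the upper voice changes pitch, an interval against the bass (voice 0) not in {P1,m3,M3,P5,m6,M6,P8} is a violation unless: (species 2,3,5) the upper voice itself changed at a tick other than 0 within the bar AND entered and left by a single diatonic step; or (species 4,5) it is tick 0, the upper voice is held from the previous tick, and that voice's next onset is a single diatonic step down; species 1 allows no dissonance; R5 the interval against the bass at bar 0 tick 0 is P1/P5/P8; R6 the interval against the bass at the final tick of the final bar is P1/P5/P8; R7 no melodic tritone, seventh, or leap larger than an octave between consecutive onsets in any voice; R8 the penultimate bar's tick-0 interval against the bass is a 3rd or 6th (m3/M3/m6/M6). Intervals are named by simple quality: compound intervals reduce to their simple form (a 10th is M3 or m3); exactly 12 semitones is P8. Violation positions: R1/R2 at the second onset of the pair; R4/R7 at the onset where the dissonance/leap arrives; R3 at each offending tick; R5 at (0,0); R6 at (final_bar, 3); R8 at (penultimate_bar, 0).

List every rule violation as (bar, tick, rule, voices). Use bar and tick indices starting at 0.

(0, 0, R5, (0, 2))
(1, 0, R1, (1, 3))
(1, 0, R2, (0, 2))
(1, 0, R4, (0, 3))
(2, 0, R4, (0, 1))
(2, 0, R4, (0, 2))
(3, 0, R2, (0, 2))
(3, 0, R3, (1, 2))
(3, 1, R3, (1, 2))
(3, 2, R3, (1, 2))
(3, 3, R3, (1, 2))
(6, 0, R1, (0, 2))
(6, 0, R3, (1, 2))
(6, 0, R3, (2, 3))
(6, 0, R4, (0, 1))
(6, 0, R4, (0, 3))
(6, 1, R3, (1, 2))
(6, 1, R3, (2, 3))
(6, 2, R3, (1, 2))
(6, 2, R3, (2, 3))
(6, 3, R3, (1, 2))
(6, 3, R3, (2, 3))
(7, 0, R1, (0, 2))
(7, 0, R1, (1, 3))
(7, 0, R7, (0,))
(7, 0, R7, (2,))
(7, 0, R7, (3,))
(7, 0, R8, (0, 2))
(8, 0, R1, (1, 3))
(8, 3, R6, (0, 2))

bar 0: v0=E3 v1=E4 v2=G4 v3=B4 downbeat P5
bar 1: v0=C3 v1=E3 v2=G3 v3=B3 downbeat M7
bar 2: v0=B2 v1=F3 v2=A3 v3=D4 downbeat m3
bar 3: v0=A2 v1=F3 v2=E3 v3=C4 downbeat m3
bar 4: v0=F2 v1=A2 v2=A3 v3=C4 downbeat P5
bar 5: v0=A2 v1=F3 v2=A3 v3=C4 downbeat m3
bar 6: v0=G2 v1=C4 v2=G3 v3=F3 downbeat m7
bar 7: v0=F3 v1=D4 v2=F4 v3=A4 downbeat M3
bar 8: v0=E3 v1=E4 v2=G4 v3=B4 downbeat P5
  -> R5 @ bar 0 tick 0 v(0, 2): opens on m3
  -> R1 @ bar 1 tick 0 v(1, 3): E4/B4 P5 -> E3/B3 P5 similar
  -> R2 @ bar 1 tick 0 v(0, 2): E3/G4 m3 -> C3/G3 P5 similar
  -> R4 @ bar 1 tick 0 v(0, 3): C3/B3 M7 untreated
  -> R4 @ bar 2 tick 0 v(0, 1): B2/F3 TT untreated
  -> R4 @ bar 2 tick 0 v(0, 2): B2/A3 m7 untreated
  -> R2 @ bar 3 tick 0 v(0, 2): B2/A3 m7 -> A2/E3 P5 similar
  -> R3 @ bar 3 tick 0 v(1, 2): F3 above E3
  -> R3 @ bar 3 tick 1 v(1, 2): F3 above E3
  -> R3 @ bar 3 tick 2 v(1, 2): F3 above E3
  -> R3 @ bar 3 tick 3 v(1, 2): F3 above E3
  -> R1 @ bar 6 tick 0 v(0, 2): A2/A3 P8 -> G2/G3 P8 similar
  -> R3 @ bar 6 tick 0 v(1, 2): C4 above G3
  -> R3 @ bar 6 tick 0 v(2, 3): G3 above F3
  -> R4 @ bar 6 tick 0 v(0, 1): G2/C4 P4 untreated
  -> R4 @ bar 6 tick 0 v(0, 3): G2/F3 m7 untreated
  -> R3 @ bar 6 tick 1 v(1, 2): C4 above G3
  -> R3 @ bar 6 tick 1 v(2, 3): G3 above F3
  -> R3 @ bar 6 tick 2 v(1, 2): C4 above G3
  -> R3 @ bar 6 tick 2 v(2, 3): G3 above F3
  -> R3 @ bar 6 tick 3 v(1, 2): C4 above G3
  -> R3 @ bar 6 tick 3 v(2, 3): G3 above F3
  -> R1 @ bar 7 tick 0 v(0, 2): G2/G3 P8 -> F3/F4 P8 similar
  -> R1 @ bar 7 tick 0 v(1, 3): C4/F3 P5 -> D4/A4 P5 similar
  -> R7 @ bar 7 tick 0 v(0,): G2->F3 leap 10st
  -> R7 @ bar 7 tick 0 v(2,): G3->F4 leap 10st
  -> R7 @ bar 7 tick 0 v(3,): F3->A4 leap 16st
  -> R8 @ bar 7 tick 0 v(0, 2): penult P8 not 3rd/6th
  -> R1 @ bar 8 tick 0 v(1, 3): D4/A4 P5 -> E4/B4 P5 similar
  -> R6 @ bar 8 tick 3 v(0, 2): closes on m3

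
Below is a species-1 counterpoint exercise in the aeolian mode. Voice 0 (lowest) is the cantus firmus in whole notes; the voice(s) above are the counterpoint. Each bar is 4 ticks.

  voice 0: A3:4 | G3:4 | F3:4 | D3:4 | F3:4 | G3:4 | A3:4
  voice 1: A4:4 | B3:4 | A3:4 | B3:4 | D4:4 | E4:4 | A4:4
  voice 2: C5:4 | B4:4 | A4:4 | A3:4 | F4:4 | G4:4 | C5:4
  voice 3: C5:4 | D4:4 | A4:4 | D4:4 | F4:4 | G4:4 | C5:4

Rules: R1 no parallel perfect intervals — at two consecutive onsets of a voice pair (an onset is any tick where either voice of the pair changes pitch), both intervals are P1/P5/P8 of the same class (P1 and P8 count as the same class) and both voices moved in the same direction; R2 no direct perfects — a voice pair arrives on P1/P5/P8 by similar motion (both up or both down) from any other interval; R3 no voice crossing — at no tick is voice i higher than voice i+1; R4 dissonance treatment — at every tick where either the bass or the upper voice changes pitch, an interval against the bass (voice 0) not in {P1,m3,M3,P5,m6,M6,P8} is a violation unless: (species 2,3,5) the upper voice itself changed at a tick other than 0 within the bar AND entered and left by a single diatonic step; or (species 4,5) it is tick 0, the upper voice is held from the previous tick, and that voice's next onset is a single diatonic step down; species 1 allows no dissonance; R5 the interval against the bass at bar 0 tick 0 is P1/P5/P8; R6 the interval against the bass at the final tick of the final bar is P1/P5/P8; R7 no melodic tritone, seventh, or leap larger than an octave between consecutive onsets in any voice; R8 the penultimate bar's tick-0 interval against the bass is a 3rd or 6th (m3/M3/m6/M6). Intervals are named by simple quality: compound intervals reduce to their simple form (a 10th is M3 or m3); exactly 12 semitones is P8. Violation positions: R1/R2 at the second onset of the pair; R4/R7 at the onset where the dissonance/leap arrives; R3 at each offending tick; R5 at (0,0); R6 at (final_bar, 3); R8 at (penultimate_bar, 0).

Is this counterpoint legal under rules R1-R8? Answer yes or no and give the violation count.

No (29 violations)

bar 0: v0=A3 v1=A4 v2=C5 v3=C5 (m3)
bar 1: v0=G3 v1=B3 v2=B4 v3=D4 (P5)
bar 2: v0=F3 v1=A3 v2=A4 v3=A4 (M3)
bar 3: v0=D3 v1=B3 v2=A3 v3=D4 (P8)
bar 4: v0=F3 v1=D4 v2=F4 v3=F4 (P8)
bar 5: v0=G3 v1=E4 v2=G4 v3=G4 (P8)
bar 6: v0=A3 v1=A4 v2=C5 v3=C5 (m3)
  R5 @ bar0.0: opens on m3
  R5 @ bar0.0: opens on m3
  R2 @ bar1.0: A3/C5 m3 -> G3/D4 P5 similar
  R2 @ bar1.0: A4/C5 m3 -> B3/B4 P8 similar
  R3 @ bar1.0: B4 above D4
  R7 @ bar1.0: A4->B3 leap 10st
  R7 @ bar1.0: C5->D4 leap 10st
  R3 @ bar1.1: B4 above D4
  R3 @ bar1.2: B4 above D4
  R3 @ bar1.3: B4 above D4
  R1 @ bar2.0: B3/B4 P8 -> A3/A4 P8 similar
  R2 @ bar3.0: F3/A4 M3 -> D3/A3 P5 similar
  R2 @ bar3.0: F3/A4 M3 -> D3/D4 P8 similar
  R3 @ bar3.0: B3 above A3
  R3 @ bar3.1: B3 above A3
  R3 @ bar3.2: B3 above A3
  R3 @ bar3.3: B3 above A3
  R1 @ bar4.0: D3/D4 P8 -> F3/F4 P8 similar
  R2 @ bar4.0: D3/A3 P5 -> F3/F4 P8 similar
  R2 @ bar4.0: A3/D4 P4 -> F4/F4 P1 similar
  R1 @ bar5.0: F3/F4 P8 -> G3/G4 P8 similar
  R1 @ bar5.0: F3/F4 P8 -> G3/G4 P8 similar
  R1 @ bar5.0: F4/F4 P1 -> G4/G4 P1 similar
  R8 @ bar5.0: penult P8 not 3rd/6th
  R8 @ bar5.0: penult P8 not 3rd/6th
  R1 @ bar6.0: G4/G4 P1 -> C5/C5 P1 similar
  R2 @ bar6.0: G3/E4 M6 -> A3/A4 P8 similar
  R6 @ bar6.3: closes on m3
  R6 @ bar6.3: closes on m3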